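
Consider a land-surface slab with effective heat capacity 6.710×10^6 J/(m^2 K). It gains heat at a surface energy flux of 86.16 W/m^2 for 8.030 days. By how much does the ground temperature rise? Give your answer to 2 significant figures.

Areal heat capacity C = 6.710×10^6 J/(m^2 K) (given).
Net heat input Q = F Δt = 86.16 × (8.030 days × 86400 s/day) = 5.98×10^7 J/m².
ΔT = Q / C = 5.98×10^7 / 6.71×10^6 = 8.91 K.

8.9 K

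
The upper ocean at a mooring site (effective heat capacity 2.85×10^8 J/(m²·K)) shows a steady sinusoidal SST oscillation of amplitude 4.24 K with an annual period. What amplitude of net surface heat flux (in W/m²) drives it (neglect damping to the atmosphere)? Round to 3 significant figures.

Areal heat capacity C = 2.85×10^8 J/(m²·K) (given).
ω = 2π / 3.15×10^7 s = 1.99×10^-7 s⁻¹.
Cω = 2.85×10^8 × 1.99×10^-7 = 56.8 W/(m²·K).
F₀ = A × Cω = 4.24 × 56.8 = 241 W/m².

241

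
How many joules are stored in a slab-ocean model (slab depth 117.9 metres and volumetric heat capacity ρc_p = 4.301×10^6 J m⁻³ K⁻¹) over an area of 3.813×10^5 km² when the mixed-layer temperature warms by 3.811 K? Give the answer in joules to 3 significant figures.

Areal heat capacity C = ρc_p × D = 4.301×10^6 × 117.9 = 5.07×10^8 J/(m^2 K).
Heat per unit area: q = C ΔT = 5.07×10^8 × 3.811 = 1.93×10^9 J/m².
Total heat: Q = q × A = 1.93×10^9 × (3.813×10^5 × 10⁶ m²) = 7.37×10^20 J.

7.37×10^20 J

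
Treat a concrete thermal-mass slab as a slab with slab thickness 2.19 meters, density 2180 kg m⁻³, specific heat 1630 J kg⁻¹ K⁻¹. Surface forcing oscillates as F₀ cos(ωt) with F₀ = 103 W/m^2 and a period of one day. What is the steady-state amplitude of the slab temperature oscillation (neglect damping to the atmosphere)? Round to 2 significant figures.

0.18 K

Areal heat capacity C = ρ c_p D = 2180 × 1630 × 2.19 = 7.78×10^6 J/(m²·K).
Angular frequency ω = 2π / T = 2π / 86400 s = 7.27×10^-5 s⁻¹.
Cω = 7.78×10^6 × 7.27×10^-5 = 566 W/(m²·K).
Amplitude A = F₀ / (Cω) = 103 / 566 = 0.182 K.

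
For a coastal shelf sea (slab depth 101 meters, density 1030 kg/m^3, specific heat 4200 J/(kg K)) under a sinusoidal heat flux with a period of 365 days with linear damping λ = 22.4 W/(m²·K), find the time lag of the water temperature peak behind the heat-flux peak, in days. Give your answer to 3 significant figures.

76.6 days

Areal heat capacity C = ρ c_p D = 1030 × 4200 × 101 = 4.37×10^8 J/(m²·K).
ω = 2π / 3.15×10^7 s = 1.99×10^-7 s⁻¹.
Phase lag φ = arctan(Cω/λ) = arctan(87.1/22.4) = 1.32 rad.
Time lag = φ / ω = 1.32 / 1.99×10^-7 = 6.62×10^6 s = 76.6 days.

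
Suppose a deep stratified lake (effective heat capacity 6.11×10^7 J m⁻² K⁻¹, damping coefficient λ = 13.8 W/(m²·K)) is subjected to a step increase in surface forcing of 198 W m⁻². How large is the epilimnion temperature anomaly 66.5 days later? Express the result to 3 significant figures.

10.4 K

Areal heat capacity C = 6.11×10^7 J m⁻² K⁻¹ (given).
τ = C / λ = 6.11×10^7 / 13.8 = 4.43×10^6 s.
Equilibrium anomaly ΔT_eq = F / λ = 198 / 13.8 = 14.3 K.
t = 66.5 days = 5.75×10^6 s, so t/τ = 1.30.
ΔT(t) = ΔT_eq (1 − e^(−t/τ)) = 14.3 × (1 − e^−1.30) = 10.4 K.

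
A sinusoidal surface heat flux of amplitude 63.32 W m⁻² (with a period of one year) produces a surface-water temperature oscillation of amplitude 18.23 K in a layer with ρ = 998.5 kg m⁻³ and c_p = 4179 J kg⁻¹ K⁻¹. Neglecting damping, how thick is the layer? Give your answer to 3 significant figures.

4.18 m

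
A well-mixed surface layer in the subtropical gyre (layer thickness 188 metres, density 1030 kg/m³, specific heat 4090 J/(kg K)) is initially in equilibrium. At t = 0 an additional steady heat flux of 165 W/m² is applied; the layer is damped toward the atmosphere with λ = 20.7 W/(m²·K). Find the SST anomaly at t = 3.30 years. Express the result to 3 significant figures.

7.45 K

Areal heat capacity C = ρ c_p D = 1030 × 4090 × 188 = 7.92×10^8 J/(m²·K).
τ = C / λ = 7.92×10^8 / 20.7 = 3.83×10^7 s.
Equilibrium anomaly ΔT_eq = F / λ = 165 / 20.7 = 7.97 K.
t = 3.30 years = 1.04×10^8 s, so t/τ = 2.72.
ΔT(t) = ΔT_eq (1 − e^(−t/τ)) = 7.97 × (1 − e^−2.72) = 7.45 K.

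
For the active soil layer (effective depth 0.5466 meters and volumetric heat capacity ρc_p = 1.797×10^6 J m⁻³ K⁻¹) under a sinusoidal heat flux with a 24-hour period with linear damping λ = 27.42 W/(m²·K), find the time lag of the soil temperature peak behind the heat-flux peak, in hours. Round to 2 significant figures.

4.6 hours

Areal heat capacity C = ρc_p × D = 1.797×10^6 × 0.5466 = 9.82×10^5 J/(m^2 K).
ω = 2π / 86400 s = 7.27×10^-5 s⁻¹.
Phase lag φ = arctan(Cω/λ) = arctan(71.4/27.42) = 1.20 rad.
Time lag = φ / ω = 1.20 / 7.27×10^-5 = 16600 s = 4.60 hours.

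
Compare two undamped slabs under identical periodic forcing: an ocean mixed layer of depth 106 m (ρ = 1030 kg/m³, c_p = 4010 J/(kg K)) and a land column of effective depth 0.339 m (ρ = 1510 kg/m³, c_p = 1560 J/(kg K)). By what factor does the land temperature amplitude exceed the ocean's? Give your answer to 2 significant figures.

C_ocean = 1030 × 4010 × 106 = 4.38×10^8 J/(m²·K).
C_land = 1510 × 1560 × 0.339 = 7.99×10^5 J/(m²·K).
Undamped amplitude ∝ 1/C, so A_land/A_ocean = C_ocean/C_land = 548.

550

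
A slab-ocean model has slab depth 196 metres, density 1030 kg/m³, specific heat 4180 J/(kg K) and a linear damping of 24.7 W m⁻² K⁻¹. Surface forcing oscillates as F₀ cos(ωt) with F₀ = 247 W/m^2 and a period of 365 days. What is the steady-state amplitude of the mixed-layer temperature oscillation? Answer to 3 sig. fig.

1.45 K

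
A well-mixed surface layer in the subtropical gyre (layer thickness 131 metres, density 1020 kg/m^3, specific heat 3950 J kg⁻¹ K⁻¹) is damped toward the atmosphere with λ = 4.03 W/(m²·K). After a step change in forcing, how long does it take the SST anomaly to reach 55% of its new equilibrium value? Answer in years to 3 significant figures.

3.31 years

Areal heat capacity C = ρ c_p D = 1020 × 3950 × 131 = 5.28×10^8 J m⁻² K⁻¹.
τ = C / λ = 5.28×10^8 / 4.03 = 1.31×10^8 s.
Fraction reached: 1 − e^(−t/τ) = 0.55 ⇒ t = −τ ln(1 − 0.55) = τ × 0.799.
t = 1.05×10^8 s = 3.31 years.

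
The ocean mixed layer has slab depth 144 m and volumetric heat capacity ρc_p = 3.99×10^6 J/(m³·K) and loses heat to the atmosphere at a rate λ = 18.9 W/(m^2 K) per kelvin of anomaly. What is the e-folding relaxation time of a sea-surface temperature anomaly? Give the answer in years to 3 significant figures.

Areal heat capacity C = ρc_p × D = 3.99×10^6 × 144 = 5.75×10^8 J/(m²·K).
Relaxation time τ = C / λ = 5.75×10^8 / 18.9 = 3.04×10^7 s.
In years: 3.04×10^7 s / (3.156×10^7 s/year) = 0.963 years.

0.963 years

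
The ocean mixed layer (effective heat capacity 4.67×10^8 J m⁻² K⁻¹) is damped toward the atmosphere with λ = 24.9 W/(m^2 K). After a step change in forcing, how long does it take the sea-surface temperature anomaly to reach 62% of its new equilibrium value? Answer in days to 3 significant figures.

210 days

Areal heat capacity C = 4.67×10^8 J m⁻² K⁻¹ (given).
τ = C / λ = 4.67×10^8 / 24.9 = 1.88×10^7 s.
Fraction reached: 1 − e^(−t/τ) = 0.62 ⇒ t = −τ ln(1 − 0.62) = τ × 0.968.
t = 1.81×10^7 s = 210 days.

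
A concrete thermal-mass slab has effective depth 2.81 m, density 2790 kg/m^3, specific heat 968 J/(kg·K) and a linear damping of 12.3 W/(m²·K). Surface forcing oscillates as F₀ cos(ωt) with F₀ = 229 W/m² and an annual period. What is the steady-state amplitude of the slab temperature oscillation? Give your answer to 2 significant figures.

18 K

Areal heat capacity C = ρ c_p D = 2790 × 968 × 2.81 = 7.59×10^6 J m⁻² K⁻¹.
Angular frequency ω = 2π / T = 2π / 3.15×10^7 s = 1.99×10^-7 s⁻¹.
√((Cω)² + λ²) = √((1.51)² + 12.3²) = 12.4 W/(m²·K).
Amplitude A = F₀ / √((Cω)²+λ²) = 229 / 12.4 = 18.5 K.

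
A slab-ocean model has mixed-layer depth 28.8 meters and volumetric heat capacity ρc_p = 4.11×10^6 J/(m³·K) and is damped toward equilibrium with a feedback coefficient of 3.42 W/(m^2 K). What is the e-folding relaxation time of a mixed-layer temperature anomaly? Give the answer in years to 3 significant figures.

1.10 years

Areal heat capacity C = ρc_p × D = 4.11×10^6 × 28.8 = 1.18×10^8 J m⁻² K⁻¹.
Relaxation time τ = C / λ = 1.18×10^8 / 3.42 = 3.46×10^7 s.
In years: 3.46×10^7 s / (3.156×10^7 s/year) = 1.10 years.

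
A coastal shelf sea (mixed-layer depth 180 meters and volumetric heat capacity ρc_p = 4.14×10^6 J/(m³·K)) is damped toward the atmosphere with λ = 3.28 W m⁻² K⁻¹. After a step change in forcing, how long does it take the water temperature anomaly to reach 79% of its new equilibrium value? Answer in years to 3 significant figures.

Areal heat capacity C = ρc_p × D = 4.14×10^6 × 180 = 7.45×10^8 J/(m^2 K).
τ = C / λ = 7.45×10^8 / 3.28 = 2.27×10^8 s.
Fraction reached: 1 − e^(−t/τ) = 0.79 ⇒ t = −τ ln(1 − 0.79) = τ × 1.56.
t = 3.55×10^8 s = 11.2 years.

11.2 years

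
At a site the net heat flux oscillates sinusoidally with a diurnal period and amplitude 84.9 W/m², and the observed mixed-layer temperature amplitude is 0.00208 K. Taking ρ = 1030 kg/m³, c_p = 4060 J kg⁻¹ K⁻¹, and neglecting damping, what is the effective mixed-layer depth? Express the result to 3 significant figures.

ω = 2π / 86400 s = 7.27×10^-5 s⁻¹.
Required C = F₀ / (A ω) = 84.9 / (0.00208 × 7.27×10^-5) = 5.61×10^8 J/(m²·K).
D = C / (ρ c_p) = 5.61×10^8 / (1030 × 4060) = 134 m.

134 m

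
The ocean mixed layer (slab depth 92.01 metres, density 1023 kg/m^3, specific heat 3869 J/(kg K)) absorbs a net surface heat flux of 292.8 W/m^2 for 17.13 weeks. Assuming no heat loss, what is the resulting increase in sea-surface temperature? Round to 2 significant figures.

8.3 K

Areal heat capacity C = ρ c_p D = 1023 × 3869 × 92.01 = 3.64×10^8 J/(m^2 K).
Net heat input Q = F Δt = 292.8 × (17.13 weeks × 6.048×10^5 s/week) = 3.03×10^9 J/m².
ΔT = Q / C = 3.03×10^9 / 3.64×10^8 = 8.33 K.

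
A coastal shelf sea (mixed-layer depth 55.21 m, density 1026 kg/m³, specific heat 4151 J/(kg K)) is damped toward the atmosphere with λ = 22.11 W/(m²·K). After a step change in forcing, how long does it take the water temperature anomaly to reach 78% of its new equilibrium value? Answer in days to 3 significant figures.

186 days

Areal heat capacity C = ρ c_p D = 1026 × 4151 × 55.21 = 2.35×10^8 J/(m^2 K).
τ = C / λ = 2.35×10^8 / 22.11 = 1.06×10^7 s.
Fraction reached: 1 − e^(−t/τ) = 0.78 ⇒ t = −τ ln(1 − 0.78) = τ × 1.51.
t = 1.61×10^7 s = 186 days.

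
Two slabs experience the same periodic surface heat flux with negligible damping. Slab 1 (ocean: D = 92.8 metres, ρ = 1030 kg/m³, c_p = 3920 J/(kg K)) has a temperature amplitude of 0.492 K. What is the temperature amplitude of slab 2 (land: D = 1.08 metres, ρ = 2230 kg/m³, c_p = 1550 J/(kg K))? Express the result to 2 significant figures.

49 K

C_ocean = 3.75×10^8 J/(m²·K); C_land = 3.73×10^6 J/(m²·K).
A ∝ 1/C ⇒ A_land = A_ocean × C_ocean/C_land = 0.492 × 100 = 49.4 K.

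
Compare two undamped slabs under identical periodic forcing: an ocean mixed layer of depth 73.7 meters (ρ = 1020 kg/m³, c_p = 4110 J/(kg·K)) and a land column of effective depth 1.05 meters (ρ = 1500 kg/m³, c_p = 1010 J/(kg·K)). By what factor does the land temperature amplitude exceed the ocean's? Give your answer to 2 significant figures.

190

C_ocean = 1020 × 4110 × 73.7 = 3.09×10^8 J/(m²·K).
C_land = 1500 × 1010 × 1.05 = 1.59×10^6 J/(m²·K).
Undamped amplitude ∝ 1/C, so A_land/A_ocean = C_ocean/C_land = 194.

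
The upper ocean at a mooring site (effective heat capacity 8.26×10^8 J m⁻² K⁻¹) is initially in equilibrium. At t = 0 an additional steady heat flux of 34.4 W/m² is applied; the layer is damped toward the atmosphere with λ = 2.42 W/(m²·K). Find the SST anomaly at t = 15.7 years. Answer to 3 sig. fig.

10.9 K

Areal heat capacity C = 8.26×10^8 J m⁻² K⁻¹ (given).
τ = C / λ = 8.26×10^8 / 2.42 = 3.41×10^8 s.
Equilibrium anomaly ΔT_eq = F / λ = 34.4 / 2.42 = 14.2 K.
t = 15.7 years = 4.95×10^8 s, so t/τ = 1.45.
ΔT(t) = ΔT_eq (1 − e^(−t/τ)) = 14.2 × (1 − e^−1.45) = 10.9 K.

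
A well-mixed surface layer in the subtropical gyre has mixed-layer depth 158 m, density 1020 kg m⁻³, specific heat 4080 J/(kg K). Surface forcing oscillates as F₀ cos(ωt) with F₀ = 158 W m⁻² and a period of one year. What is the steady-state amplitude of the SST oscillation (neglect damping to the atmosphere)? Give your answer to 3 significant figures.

Areal heat capacity C = ρ c_p D = 1020 × 4080 × 158 = 6.58×10^8 J m⁻² K⁻¹.
Angular frequency ω = 2π / T = 2π / 3.15×10^7 s = 1.99×10^-7 s⁻¹.
Cω = 6.58×10^8 × 1.99×10^-7 = 131 W/(m²·K).
Amplitude A = F₀ / (Cω) = 158 / 131 = 1.21 K.

1.21 K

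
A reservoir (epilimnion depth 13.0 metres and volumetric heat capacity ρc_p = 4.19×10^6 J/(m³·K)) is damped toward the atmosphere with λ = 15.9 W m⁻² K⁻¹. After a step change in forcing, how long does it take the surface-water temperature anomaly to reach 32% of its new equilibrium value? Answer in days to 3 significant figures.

15.3 days

Areal heat capacity C = ρc_p × D = 4.19×10^6 × 13.0 = 5.45×10^7 J/(m²·K).
τ = C / λ = 5.45×10^7 / 15.9 = 3.43×10^6 s.
Fraction reached: 1 − e^(−t/τ) = 0.32 ⇒ t = −τ ln(1 − 0.32) = τ × 0.386.
t = 1.32×10^6 s = 15.3 days.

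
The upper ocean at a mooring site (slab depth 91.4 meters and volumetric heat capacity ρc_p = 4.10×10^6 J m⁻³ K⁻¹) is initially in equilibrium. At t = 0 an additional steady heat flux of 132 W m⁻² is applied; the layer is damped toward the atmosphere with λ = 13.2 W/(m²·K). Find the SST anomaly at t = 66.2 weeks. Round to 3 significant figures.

7.56 K

Areal heat capacity C = ρc_p × D = 4.10×10^6 × 91.4 = 3.75×10^8 J/(m^2 K).
τ = C / λ = 3.75×10^8 / 13.2 = 2.84×10^7 s.
Equilibrium anomaly ΔT_eq = F / λ = 132 / 13.2 = 10.0 K.
t = 66.2 weeks = 4.00×10^7 s, so t/τ = 1.41.
ΔT(t) = ΔT_eq (1 − e^(−t/τ)) = 10.0 × (1 − e^−1.41) = 7.56 K.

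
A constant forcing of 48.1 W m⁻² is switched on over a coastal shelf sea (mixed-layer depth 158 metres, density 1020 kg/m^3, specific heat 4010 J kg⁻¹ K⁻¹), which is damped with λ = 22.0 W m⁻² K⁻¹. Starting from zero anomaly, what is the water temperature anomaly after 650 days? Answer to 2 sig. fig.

1.9 K

Areal heat capacity C = ρ c_p D = 1020 × 4010 × 158 = 6.46×10^8 J/(m²·K).
τ = C / λ = 6.46×10^8 / 22.0 = 2.94×10^7 s.
Equilibrium anomaly ΔT_eq = F / λ = 48.1 / 22.0 = 2.19 K.
t = 650 days = 5.62×10^7 s, so t/τ = 1.91.
ΔT(t) = ΔT_eq (1 − e^(−t/τ)) = 2.19 × (1 − e^−1.91) = 1.86 K.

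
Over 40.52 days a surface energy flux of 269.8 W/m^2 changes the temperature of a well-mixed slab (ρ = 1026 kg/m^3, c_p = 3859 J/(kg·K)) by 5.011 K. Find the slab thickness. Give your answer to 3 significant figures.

47.6 m

Heat input Q = F Δt = 269.8 × 3.50×10^6 s = 9.45×10^8 J/m².
Required areal heat capacity C = Q / ΔT = 1.88×10^8 J/(m²·K).
Depth D = C / (ρ c_p) = 1.88×10^8 / (1026 × 3859) = 47.6 m.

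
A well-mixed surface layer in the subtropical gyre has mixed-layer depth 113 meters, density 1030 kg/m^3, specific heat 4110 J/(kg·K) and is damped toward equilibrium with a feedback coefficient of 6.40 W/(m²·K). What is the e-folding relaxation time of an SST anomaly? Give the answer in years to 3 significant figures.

Areal heat capacity C = ρ c_p D = 1030 × 4110 × 113 = 4.78×10^8 J/(m^2 K).
Relaxation time τ = C / λ = 4.78×10^8 / 6.40 = 7.47×10^7 s.
In years: 7.47×10^7 s / (3.156×10^7 s/year) = 2.37 years.

2.37 years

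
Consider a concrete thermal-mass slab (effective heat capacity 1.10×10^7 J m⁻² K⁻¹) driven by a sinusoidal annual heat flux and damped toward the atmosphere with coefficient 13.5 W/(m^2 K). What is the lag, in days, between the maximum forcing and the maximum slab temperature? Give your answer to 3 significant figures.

9.35 days

Areal heat capacity C = 1.10×10^7 J m⁻² K⁻¹ (given).
ω = 2π / 3.15×10^7 s = 1.99×10^-7 s⁻¹.
Phase lag φ = arctan(Cω/λ) = arctan(2.19/13.5) = 0.161 rad.
Time lag = φ / ω = 0.161 / 1.99×10^-7 = 8.08×10^5 s = 9.35 days.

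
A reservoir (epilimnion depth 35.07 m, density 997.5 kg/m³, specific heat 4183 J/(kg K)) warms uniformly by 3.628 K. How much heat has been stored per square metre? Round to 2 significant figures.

Areal heat capacity C = ρ c_p D = 997.5 × 4183 × 35.07 = 1.46×10^8 J/(m^2 K).
ΔQ = C ΔT = 1.46×10^8 × 3.628 = 5.31×10^8 J/m².

5.3×10^8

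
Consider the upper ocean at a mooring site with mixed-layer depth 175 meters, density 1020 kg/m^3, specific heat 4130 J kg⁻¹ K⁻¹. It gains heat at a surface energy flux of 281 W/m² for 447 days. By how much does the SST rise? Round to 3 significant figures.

Areal heat capacity C = ρ c_p D = 1020 × 4130 × 175 = 7.37×10^8 J m⁻² K⁻¹.
Net heat input Q = F Δt = 281 × (447 days × 86400 s/day) = 1.09×10^10 J/m².
ΔT = Q / C = 1.09×10^10 / 7.37×10^8 = 14.7 K.

14.7 K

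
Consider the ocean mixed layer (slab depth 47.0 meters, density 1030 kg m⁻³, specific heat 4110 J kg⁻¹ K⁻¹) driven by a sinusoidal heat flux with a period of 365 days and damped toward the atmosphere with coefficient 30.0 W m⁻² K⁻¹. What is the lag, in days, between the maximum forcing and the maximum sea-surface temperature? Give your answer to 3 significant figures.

Areal heat capacity C = ρ c_p D = 1030 × 4110 × 47.0 = 1.99×10^8 J m⁻² K⁻¹.
ω = 2π / 3.15×10^7 s = 1.99×10^-7 s⁻¹.
Phase lag φ = arctan(Cω/λ) = arctan(39.6/30.0) = 0.923 rad.
Time lag = φ / ω = 0.923 / 1.99×10^-7 = 4.63×10^6 s = 53.6 days.

53.6 days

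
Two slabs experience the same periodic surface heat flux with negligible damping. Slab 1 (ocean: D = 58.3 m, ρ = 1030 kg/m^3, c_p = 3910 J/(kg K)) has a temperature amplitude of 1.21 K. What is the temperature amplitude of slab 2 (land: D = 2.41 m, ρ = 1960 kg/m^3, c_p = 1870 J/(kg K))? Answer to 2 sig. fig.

32 K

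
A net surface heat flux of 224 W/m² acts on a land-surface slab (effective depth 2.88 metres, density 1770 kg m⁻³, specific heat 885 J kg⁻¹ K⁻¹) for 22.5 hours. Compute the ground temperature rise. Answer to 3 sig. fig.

4.02 K

Areal heat capacity C = ρ c_p D = 1770 × 885 × 2.88 = 4.51×10^6 J m⁻² K⁻¹.
Net heat input Q = F Δt = 224 × (22.5 hours × 3600 s/hour) = 1.81×10^7 J/m².
ΔT = Q / C = 1.81×10^7 / 4.51×10^6 = 4.02 K.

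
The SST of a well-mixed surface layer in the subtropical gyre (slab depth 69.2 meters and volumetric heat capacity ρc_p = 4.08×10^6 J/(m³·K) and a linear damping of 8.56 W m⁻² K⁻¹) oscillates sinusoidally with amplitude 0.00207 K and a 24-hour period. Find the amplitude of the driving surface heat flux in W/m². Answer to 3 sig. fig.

42.5

Areal heat capacity C = ρc_p × D = 4.08×10^6 × 69.2 = 2.82×10^8 J/(m²·K).
ω = 2π / 86400 s = 7.27×10^-5 s⁻¹.
√((Cω)² + λ²) = √((20500)² + 8.56²) = 20500 W/(m²·K).
F₀ = A × √((Cω)²+λ²) = 0.00207 × 20500 = 42.5 W/m².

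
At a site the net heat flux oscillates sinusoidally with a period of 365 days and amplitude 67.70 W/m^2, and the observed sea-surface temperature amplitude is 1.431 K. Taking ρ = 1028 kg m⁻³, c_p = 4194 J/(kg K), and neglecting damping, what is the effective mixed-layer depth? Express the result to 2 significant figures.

55 m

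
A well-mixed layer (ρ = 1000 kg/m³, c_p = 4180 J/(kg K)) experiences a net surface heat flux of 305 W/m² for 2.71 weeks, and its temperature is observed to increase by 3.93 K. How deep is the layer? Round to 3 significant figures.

30.4 m

Heat input Q = F Δt = 305 × 1.64×10^6 s = 5.00×10^8 J/m².
Required areal heat capacity C = Q / ΔT = 1.27×10^8 J/(m²·K).
Depth D = C / (ρ c_p) = 1.27×10^8 / (1000 × 4180) = 30.4 m.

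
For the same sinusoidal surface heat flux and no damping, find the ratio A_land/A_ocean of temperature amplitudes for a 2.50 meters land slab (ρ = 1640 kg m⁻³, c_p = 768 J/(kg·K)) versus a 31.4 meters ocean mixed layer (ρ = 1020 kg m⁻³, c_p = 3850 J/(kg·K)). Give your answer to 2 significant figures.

39

C_ocean = 1020 × 3850 × 31.4 = 1.23×10^8 J/(m²·K).
C_land = 1640 × 768 × 2.50 = 3.15×10^6 J/(m²·K).
Undamped amplitude ∝ 1/C, so A_land/A_ocean = C_ocean/C_land = 39.2.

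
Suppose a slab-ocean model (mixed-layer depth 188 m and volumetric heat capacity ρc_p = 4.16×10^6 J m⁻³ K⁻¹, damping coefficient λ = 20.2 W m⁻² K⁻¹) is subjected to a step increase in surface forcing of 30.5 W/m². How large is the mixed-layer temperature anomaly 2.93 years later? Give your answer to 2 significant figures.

1.4 K

Areal heat capacity C = ρc_p × D = 4.16×10^6 × 188 = 7.82×10^8 J/(m²·K).
τ = C / λ = 7.82×10^8 / 20.2 = 3.87×10^7 s.
Equilibrium anomaly ΔT_eq = F / λ = 30.5 / 20.2 = 1.51 K.
t = 2.93 years = 9.25×10^7 s, so t/τ = 2.39.
ΔT(t) = ΔT_eq (1 − e^(−t/τ)) = 1.51 × (1 − e^−2.39) = 1.37 K.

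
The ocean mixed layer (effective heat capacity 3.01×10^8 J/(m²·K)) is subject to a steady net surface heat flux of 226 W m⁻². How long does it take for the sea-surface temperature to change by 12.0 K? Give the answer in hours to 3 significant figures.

4440 hours

Areal heat capacity C = 3.01×10^8 J/(m²·K) (given).
Time required: Δt = C ΔT / F = 3.01×10^8 × 12.0 / 226 = 1.60×10^7 s.
In hours: 1.60×10^7 s / (3600 s/hour) = 4440 hours.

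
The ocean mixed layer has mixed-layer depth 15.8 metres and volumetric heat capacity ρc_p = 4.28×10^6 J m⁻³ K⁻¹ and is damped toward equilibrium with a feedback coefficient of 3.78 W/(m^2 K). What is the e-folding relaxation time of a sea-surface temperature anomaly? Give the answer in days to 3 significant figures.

Areal heat capacity C = ρc_p × D = 4.28×10^6 × 15.8 = 6.76×10^7 J/(m^2 K).
Relaxation time τ = C / λ = 6.76×10^7 / 3.78 = 1.79×10^7 s.
In days: 1.79×10^7 s / (86400 s/day) = 207 days.

207 days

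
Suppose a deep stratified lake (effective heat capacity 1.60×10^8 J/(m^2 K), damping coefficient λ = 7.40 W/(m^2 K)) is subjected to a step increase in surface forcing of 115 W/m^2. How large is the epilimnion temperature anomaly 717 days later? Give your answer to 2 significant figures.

Areal heat capacity C = 1.60×10^8 J/(m^2 K) (given).
τ = C / λ = 1.60×10^8 / 7.40 = 2.16×10^7 s.
Equilibrium anomaly ΔT_eq = F / λ = 115 / 7.40 = 15.5 K.
t = 717 days = 6.19×10^7 s, so t/τ = 2.87.
ΔT(t) = ΔT_eq (1 − e^(−t/τ)) = 15.5 × (1 − e^−2.87) = 14.7 K.

15 K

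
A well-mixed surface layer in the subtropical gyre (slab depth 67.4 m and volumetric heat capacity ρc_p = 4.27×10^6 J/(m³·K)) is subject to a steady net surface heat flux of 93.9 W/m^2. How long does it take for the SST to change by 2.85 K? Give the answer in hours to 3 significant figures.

Areal heat capacity C = ρc_p × D = 4.27×10^6 × 67.4 = 2.88×10^8 J/(m²·K).
Time required: Δt = C ΔT / F = 2.88×10^8 × 2.85 / 93.9 = 8.74×10^6 s.
In hours: 8.74×10^6 s / (3600 s/hour) = 2430 hours.

2430 hours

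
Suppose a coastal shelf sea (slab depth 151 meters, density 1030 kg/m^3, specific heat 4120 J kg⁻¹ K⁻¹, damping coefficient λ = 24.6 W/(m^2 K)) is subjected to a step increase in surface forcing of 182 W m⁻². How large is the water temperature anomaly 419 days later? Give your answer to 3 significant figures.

Areal heat capacity C = ρ c_p D = 1030 × 4120 × 151 = 6.41×10^8 J/(m²·K).
τ = C / λ = 6.41×10^8 / 24.6 = 2.60×10^7 s.
Equilibrium anomaly ΔT_eq = F / λ = 182 / 24.6 = 7.40 K.
t = 419 days = 3.62×10^7 s, so t/τ = 1.39.
ΔT(t) = ΔT_eq (1 − e^(−t/τ)) = 7.40 × (1 − e^−1.39) = 5.56 K.

5.56 K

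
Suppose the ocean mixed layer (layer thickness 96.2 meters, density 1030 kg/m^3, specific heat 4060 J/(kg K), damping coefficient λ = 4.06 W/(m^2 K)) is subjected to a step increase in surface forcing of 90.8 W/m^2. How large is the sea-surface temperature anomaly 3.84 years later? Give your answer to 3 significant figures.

Areal heat capacity C = ρ c_p D = 1030 × 4060 × 96.2 = 4.02×10^8 J/(m^2 K).
τ = C / λ = 4.02×10^8 / 4.06 = 9.91×10^7 s.
Equilibrium anomaly ΔT_eq = F / λ = 90.8 / 4.06 = 22.4 K.
t = 3.84 years = 1.21×10^8 s, so t/τ = 1.22.
ΔT(t) = ΔT_eq (1 − e^(−t/τ)) = 22.4 × (1 − e^−1.22) = 15.8 K.

15.8 K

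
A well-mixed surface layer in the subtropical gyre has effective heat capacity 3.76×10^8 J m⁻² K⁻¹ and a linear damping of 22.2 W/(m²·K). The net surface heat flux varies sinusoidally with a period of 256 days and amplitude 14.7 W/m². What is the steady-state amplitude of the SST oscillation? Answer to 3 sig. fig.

0.135 K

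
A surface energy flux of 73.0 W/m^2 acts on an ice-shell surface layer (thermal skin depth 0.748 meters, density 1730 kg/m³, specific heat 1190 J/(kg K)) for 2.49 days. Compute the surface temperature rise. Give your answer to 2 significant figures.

10 K

Areal heat capacity C = ρ c_p D = 1730 × 1190 × 0.748 = 1.54×10^6 J/(m^2 K).
Net heat input Q = F Δt = 73.0 × (2.49 days × 86400 s/day) = 1.57×10^7 J/m².
ΔT = Q / C = 1.57×10^7 / 1.54×10^6 = 10.2 K.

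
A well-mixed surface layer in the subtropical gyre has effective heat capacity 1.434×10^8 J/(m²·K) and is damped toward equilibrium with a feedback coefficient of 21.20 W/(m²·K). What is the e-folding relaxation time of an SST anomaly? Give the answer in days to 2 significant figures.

Areal heat capacity C = 1.434×10^8 J/(m²·K) (given).
Relaxation time τ = C / λ = 1.43×10^8 / 21.20 = 6.76×10^6 s.
In days: 6.76×10^6 s / (86400 s/day) = 78.3 days.

78 days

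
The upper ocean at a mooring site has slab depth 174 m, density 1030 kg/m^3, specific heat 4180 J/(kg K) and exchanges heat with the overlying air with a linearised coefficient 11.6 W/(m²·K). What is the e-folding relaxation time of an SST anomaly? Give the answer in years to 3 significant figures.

2.05 years

Areal heat capacity C = ρ c_p D = 1030 × 4180 × 174 = 7.49×10^8 J/(m^2 K).
Relaxation time τ = C / λ = 7.49×10^8 / 11.6 = 6.46×10^7 s.
In years: 6.46×10^7 s / (3.156×10^7 s/year) = 2.05 years.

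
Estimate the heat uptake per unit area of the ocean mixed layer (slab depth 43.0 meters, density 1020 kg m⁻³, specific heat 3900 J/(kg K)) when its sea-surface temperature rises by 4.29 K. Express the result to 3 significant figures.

7.34×10^8

Areal heat capacity C = ρ c_p D = 1020 × 3900 × 43.0 = 1.71×10^8 J m⁻² K⁻¹.
ΔQ = C ΔT = 1.71×10^8 × 4.29 = 7.34×10^8 J/m².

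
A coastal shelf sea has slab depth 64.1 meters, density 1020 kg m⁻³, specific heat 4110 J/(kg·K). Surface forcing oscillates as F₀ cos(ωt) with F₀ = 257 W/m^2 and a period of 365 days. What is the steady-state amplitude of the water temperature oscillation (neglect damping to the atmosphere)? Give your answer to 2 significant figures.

Areal heat capacity C = ρ c_p D = 1020 × 4110 × 64.1 = 2.69×10^8 J m⁻² K⁻¹.
Angular frequency ω = 2π / T = 2π / 3.15×10^7 s = 1.99×10^-7 s⁻¹.
Cω = 2.69×10^8 × 1.99×10^-7 = 53.5 W/(m²·K).
Amplitude A = F₀ / (Cω) = 257 / 53.5 = 4.80 K.

4.8 K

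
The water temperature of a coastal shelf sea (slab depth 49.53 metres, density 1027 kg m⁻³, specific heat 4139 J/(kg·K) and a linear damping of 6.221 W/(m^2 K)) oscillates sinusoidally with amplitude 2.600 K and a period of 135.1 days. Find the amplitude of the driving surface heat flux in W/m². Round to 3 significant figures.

Areal heat capacity C = ρ c_p D = 1027 × 4139 × 49.53 = 2.11×10^8 J/(m²·K).
ω = 2π / 1.17×10^7 s = 5.38×10^-7 s⁻¹.
√((Cω)² + λ²) = √((113)² + 6.221²) = 114 W/(m²·K).
F₀ = A × √((Cω)²+λ²) = 2.600 × 114 = 295 W/m².

295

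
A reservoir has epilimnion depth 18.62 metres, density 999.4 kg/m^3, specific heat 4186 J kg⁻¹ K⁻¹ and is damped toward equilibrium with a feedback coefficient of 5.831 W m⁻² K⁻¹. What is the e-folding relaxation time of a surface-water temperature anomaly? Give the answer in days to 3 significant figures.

Areal heat capacity C = ρ c_p D = 999.4 × 4186 × 18.62 = 7.79×10^7 J/(m^2 K).
Relaxation time τ = C / λ = 7.79×10^7 / 5.831 = 1.34×10^7 s.
In days: 1.34×10^7 s / (86400 s/day) = 155 days.

155 days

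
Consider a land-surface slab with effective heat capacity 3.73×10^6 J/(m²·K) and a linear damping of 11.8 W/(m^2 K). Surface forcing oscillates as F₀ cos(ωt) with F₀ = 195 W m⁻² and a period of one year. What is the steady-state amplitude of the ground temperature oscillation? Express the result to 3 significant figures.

Areal heat capacity C = 3.73×10^6 J/(m²·K) (given).
Angular frequency ω = 2π / T = 2π / 3.15×10^7 s = 1.99×10^-7 s⁻¹.
√((Cω)² + λ²) = √((0.743)² + 11.8²) = 11.8 W/(m²·K).
Amplitude A = F₀ / √((Cω)²+λ²) = 195 / 11.8 = 16.5 K.

16.5 K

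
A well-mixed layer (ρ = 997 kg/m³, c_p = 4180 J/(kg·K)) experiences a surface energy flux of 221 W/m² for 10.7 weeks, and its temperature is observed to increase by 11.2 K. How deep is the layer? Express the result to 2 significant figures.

31 m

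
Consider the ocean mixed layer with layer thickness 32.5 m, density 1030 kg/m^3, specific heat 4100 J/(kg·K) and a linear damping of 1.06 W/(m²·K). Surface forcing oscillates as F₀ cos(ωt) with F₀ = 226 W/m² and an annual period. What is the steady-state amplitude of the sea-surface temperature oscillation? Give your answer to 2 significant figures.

8.3 K

Areal heat capacity C = ρ c_p D = 1030 × 4100 × 32.5 = 1.37×10^8 J m⁻² K⁻¹.
Angular frequency ω = 2π / T = 2π / 3.15×10^7 s = 1.99×10^-7 s⁻¹.
√((Cω)² + λ²) = √((27.3)² + 1.06²) = 27.4 W/(m²·K).
Amplitude A = F₀ / √((Cω)²+λ²) = 226 / 27.4 = 8.26 K.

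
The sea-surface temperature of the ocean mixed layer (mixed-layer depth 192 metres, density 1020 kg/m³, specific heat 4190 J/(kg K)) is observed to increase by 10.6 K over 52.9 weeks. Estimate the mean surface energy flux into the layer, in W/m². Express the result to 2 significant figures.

270

Areal heat capacity C = ρ c_p D = 1020 × 4190 × 192 = 8.21×10^8 J/(m²·K).
Required heat per unit area: Q = C ΔT = 8.21×10^8 × 10.6 = 8.70×10^9 J/m².
Flux F = Q / Δt = 8.70×10^9 / 3.20×10^7 s = 272 W/m².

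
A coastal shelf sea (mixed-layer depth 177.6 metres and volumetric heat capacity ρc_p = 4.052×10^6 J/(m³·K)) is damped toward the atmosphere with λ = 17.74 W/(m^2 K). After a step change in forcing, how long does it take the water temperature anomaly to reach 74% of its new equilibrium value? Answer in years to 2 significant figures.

Areal heat capacity C = ρc_p × D = 4.052×10^6 × 177.6 = 7.20×10^8 J/(m^2 K).
τ = C / λ = 7.20×10^8 / 17.74 = 4.06×10^7 s.
Fraction reached: 1 − e^(−t/τ) = 0.74 ⇒ t = −τ ln(1 − 0.74) = τ × 1.35.
t = 5.46×10^7 s = 1.73 years.

1.7 years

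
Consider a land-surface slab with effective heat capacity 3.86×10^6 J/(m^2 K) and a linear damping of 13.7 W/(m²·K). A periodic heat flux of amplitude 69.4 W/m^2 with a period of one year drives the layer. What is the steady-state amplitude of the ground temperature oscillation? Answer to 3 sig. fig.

Areal heat capacity C = 3.86×10^6 J/(m^2 K) (given).
Angular frequency ω = 2π / T = 2π / 3.15×10^7 s = 1.99×10^-7 s⁻¹.
√((Cω)² + λ²) = √((0.769)² + 13.7²) = 13.7 W/(m²·K).
Amplitude A = F₀ / √((Cω)²+λ²) = 69.4 / 13.7 = 5.06 K.

5.06 K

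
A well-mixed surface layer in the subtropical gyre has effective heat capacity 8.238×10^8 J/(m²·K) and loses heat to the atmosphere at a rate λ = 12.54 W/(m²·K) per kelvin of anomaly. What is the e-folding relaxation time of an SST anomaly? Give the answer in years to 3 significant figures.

2.08 years

Areal heat capacity C = 8.238×10^8 J/(m²·K) (given).
Relaxation time τ = C / λ = 8.24×10^8 / 12.54 = 6.57×10^7 s.
In years: 6.57×10^7 s / (3.156×10^7 s/year) = 2.08 years.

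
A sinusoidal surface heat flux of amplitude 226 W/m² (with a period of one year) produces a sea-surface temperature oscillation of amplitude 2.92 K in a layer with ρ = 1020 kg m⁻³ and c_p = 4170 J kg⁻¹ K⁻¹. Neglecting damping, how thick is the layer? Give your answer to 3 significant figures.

ω = 2π / 3.15×10^7 s = 1.99×10^-7 s⁻¹.
Required C = F₀ / (A ω) = 226 / (2.92 × 1.99×10^-7) = 3.88×10^8 J/(m²·K).
D = C / (ρ c_p) = 3.88×10^8 / (1020 × 4170) = 91.3 m.

91.3 m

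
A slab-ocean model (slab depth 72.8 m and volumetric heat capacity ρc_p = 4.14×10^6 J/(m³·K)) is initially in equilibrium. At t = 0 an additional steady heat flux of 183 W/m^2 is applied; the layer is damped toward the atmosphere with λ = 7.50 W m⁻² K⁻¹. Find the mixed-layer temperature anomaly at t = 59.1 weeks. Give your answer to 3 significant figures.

14.4 K

Areal heat capacity C = ρc_p × D = 4.14×10^6 × 72.8 = 3.01×10^8 J/(m²·K).
τ = C / λ = 3.01×10^8 / 7.50 = 4.02×10^7 s.
Equilibrium anomaly ΔT_eq = F / λ = 183 / 7.50 = 24.4 K.
t = 59.1 weeks = 3.57×10^7 s, so t/τ = 0.889.
ΔT(t) = ΔT_eq (1 − e^(−t/τ)) = 24.4 × (1 − e^−0.889) = 14.4 K.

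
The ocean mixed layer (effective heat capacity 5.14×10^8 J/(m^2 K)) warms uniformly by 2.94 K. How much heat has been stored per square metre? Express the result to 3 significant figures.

1.51×10^9

Areal heat capacity C = 5.14×10^8 J/(m^2 K) (given).
ΔQ = C ΔT = 5.14×10^8 × 2.94 = 1.51×10^9 J/m².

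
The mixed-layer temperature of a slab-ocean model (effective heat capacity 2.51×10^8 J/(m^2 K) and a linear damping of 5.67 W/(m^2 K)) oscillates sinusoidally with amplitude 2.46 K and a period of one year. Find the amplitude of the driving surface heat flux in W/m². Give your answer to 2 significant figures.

120

Areal heat capacity C = 2.51×10^8 J/(m^2 K) (given).
ω = 2π / 3.15×10^7 s = 1.99×10^-7 s⁻¹.
√((Cω)² + λ²) = √((50.0)² + 5.67²) = 50.3 W/(m²·K).
F₀ = A × √((Cω)²+λ²) = 2.46 × 50.3 = 124 W/m².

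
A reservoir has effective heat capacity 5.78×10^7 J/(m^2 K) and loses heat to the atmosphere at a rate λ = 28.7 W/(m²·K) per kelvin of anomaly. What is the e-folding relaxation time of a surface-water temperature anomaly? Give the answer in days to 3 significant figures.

23.3 days

Areal heat capacity C = 5.78×10^7 J/(m^2 K) (given).
Relaxation time τ = C / λ = 5.78×10^7 / 28.7 = 2.01×10^6 s.
In days: 2.01×10^6 s / (86400 s/day) = 23.3 days.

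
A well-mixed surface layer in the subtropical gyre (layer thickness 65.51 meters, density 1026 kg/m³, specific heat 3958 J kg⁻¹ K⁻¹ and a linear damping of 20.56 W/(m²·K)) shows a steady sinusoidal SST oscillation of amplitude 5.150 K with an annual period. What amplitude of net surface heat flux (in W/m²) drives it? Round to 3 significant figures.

Areal heat capacity C = ρ c_p D = 1026 × 3958 × 65.51 = 2.66×10^8 J/(m^2 K).
ω = 2π / 3.15×10^7 s = 1.99×10^-7 s⁻¹.
√((Cω)² + λ²) = √((53.0)² + 20.56²) = 56.9 W/(m²·K).
F₀ = A × √((Cω)²+λ²) = 5.150 × 56.9 = 293 W/m².

293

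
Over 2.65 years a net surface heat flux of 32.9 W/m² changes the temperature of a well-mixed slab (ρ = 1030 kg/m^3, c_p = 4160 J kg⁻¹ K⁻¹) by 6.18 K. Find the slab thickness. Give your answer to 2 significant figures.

100 m

Heat input Q = F Δt = 32.9 × 8.36×10^7 s = 2.75×10^9 J/m².
Required areal heat capacity C = Q / ΔT = 4.45×10^8 J/(m²·K).
Depth D = C / (ρ c_p) = 4.45×10^8 / (1030 × 4160) = 104 m.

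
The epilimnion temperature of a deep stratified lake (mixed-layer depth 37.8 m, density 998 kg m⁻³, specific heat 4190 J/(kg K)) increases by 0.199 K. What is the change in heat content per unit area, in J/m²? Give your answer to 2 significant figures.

3.1×10^7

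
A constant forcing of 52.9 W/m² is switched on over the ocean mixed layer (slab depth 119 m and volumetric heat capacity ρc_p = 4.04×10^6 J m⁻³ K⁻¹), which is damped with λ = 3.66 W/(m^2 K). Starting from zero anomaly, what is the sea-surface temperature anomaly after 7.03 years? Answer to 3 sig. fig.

11.8 K

Areal heat capacity C = ρc_p × D = 4.04×10^6 × 119 = 4.81×10^8 J/(m²·K).
τ = C / λ = 4.81×10^8 / 3.66 = 1.31×10^8 s.
Equilibrium anomaly ΔT_eq = F / λ = 52.9 / 3.66 = 14.5 K.
t = 7.03 years = 2.22×10^8 s, so t/τ = 1.69.
ΔT(t) = ΔT_eq (1 − e^(−t/τ)) = 14.5 × (1 − e^−1.69) = 11.8 K.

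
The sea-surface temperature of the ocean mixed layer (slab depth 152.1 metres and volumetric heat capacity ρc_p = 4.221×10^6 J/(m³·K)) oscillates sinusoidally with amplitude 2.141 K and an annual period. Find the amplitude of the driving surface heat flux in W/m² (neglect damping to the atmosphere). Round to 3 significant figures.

274

Areal heat capacity C = ρc_p × D = 4.221×10^6 × 152.1 = 6.42×10^8 J/(m^2 K).
ω = 2π / 3.15×10^7 s = 1.99×10^-7 s⁻¹.
Cω = 6.42×10^8 × 1.99×10^-7 = 128 W/(m²·K).
F₀ = A × Cω = 2.141 × 128 = 274 W/m².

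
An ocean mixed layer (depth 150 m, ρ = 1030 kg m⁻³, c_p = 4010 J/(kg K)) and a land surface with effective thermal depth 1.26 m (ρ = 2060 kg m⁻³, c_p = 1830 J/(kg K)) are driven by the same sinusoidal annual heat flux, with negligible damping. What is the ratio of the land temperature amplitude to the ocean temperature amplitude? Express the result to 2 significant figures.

130

C_ocean = 1030 × 4010 × 150 = 6.20×10^8 J/(m²·K).
C_land = 2060 × 1830 × 1.26 = 4.75×10^6 J/(m²·K).
Undamped amplitude ∝ 1/C, so A_land/A_ocean = C_ocean/C_land = 130.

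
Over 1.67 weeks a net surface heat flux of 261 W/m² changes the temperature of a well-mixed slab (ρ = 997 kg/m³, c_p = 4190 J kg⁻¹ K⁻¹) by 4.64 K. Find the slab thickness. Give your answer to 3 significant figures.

13.6 m

Heat input Q = F Δt = 261 × 1.01×10^6 s = 2.64×10^8 J/m².
Required areal heat capacity C = Q / ΔT = 5.68×10^7 J/(m²·K).
Depth D = C / (ρ c_p) = 5.68×10^7 / (997 × 4190) = 13.6 m.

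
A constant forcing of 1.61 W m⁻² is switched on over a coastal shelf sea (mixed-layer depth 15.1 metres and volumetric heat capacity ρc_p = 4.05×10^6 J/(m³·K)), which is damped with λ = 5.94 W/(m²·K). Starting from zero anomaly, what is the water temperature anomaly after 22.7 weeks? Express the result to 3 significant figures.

0.200 K

Areal heat capacity C = ρc_p × D = 4.05×10^6 × 15.1 = 6.12×10^7 J/(m²·K).
τ = C / λ = 6.12×10^7 / 5.94 = 1.03×10^7 s.
Equilibrium anomaly ΔT_eq = F / λ = 1.61 / 5.94 = 0.271 K.
t = 22.7 weeks = 1.37×10^7 s, so t/τ = 1.33.
ΔT(t) = ΔT_eq (1 − e^(−t/τ)) = 0.271 × (1 − e^−1.33) = 0.200 K.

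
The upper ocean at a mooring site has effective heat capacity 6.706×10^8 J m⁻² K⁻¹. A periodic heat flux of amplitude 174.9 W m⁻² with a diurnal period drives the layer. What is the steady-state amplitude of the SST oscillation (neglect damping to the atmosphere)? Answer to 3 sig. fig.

0.00359 K

Areal heat capacity C = 6.706×10^8 J m⁻² K⁻¹ (given).
Angular frequency ω = 2π / T = 2π / 86400 s = 7.27×10^-5 s⁻¹.
Cω = 6.71×10^8 × 7.27×10^-5 = 48800 W/(m²·K).
Amplitude A = F₀ / (Cω) = 174.9 / 48800 = 0.00359 K.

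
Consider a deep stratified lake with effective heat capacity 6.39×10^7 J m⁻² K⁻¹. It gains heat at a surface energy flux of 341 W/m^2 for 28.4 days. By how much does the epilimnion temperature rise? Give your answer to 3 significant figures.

Areal heat capacity C = 6.39×10^7 J m⁻² K⁻¹ (given).
Net heat input Q = F Δt = 341 × (28.4 days × 86400 s/day) = 8.37×10^8 J/m².
ΔT = Q / C = 8.37×10^8 / 6.39×10^7 = 13.1 K.

13.1 K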